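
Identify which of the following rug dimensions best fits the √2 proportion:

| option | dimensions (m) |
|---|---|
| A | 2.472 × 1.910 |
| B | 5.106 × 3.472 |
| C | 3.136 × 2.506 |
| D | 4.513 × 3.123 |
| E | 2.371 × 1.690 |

Target root-2 ≈ 1.414.
A: 1.294 (Δ0.120)  B: 1.471 (Δ0.057)  C: 1.251 (Δ0.163)  D: 1.445 (Δ0.031)  E: 1.403 (Δ0.011)

E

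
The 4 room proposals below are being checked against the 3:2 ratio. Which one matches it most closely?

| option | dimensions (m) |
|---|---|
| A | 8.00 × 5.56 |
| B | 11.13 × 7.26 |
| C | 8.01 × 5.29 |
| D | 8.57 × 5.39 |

Target 3:2 ≈ 1.500.
A: 1.439 (Δ0.061)  B: 1.533 (Δ0.033)  C: 1.514 (Δ0.014)  D: 1.590 (Δ0.090)

C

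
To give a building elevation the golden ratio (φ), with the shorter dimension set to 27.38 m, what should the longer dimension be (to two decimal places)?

golden ratio ≈ 1.61803.
Longer side = 27.38 × 1.61803 ≈ 44.3017 → 44.30 m.

44.30 m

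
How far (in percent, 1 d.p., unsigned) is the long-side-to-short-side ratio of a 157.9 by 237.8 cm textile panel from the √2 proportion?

6.5%

Ratio = 237.8 / 157.9 ≈ 1.5060.
Ideal root-2 ≈ 1.4142. |1.5060 − 1.4142| / 1.4142 ≈ 6.49% → 6.5%.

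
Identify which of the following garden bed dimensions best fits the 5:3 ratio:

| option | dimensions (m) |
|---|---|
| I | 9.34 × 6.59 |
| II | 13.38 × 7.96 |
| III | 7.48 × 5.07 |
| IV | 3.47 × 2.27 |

II

Target 5:3 ≈ 1.667.
I: 1.417 (Δ0.250)  II: 1.681 (Δ0.014)  III: 1.475 (Δ0.192)  IV: 1.529 (Δ0.138)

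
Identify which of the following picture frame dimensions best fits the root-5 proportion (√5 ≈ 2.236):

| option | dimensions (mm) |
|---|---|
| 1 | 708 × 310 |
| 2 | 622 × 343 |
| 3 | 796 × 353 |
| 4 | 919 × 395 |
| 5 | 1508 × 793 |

3

Target root-5 ≈ 2.236.
1: 2.284 (Δ0.048)  2: 1.813 (Δ0.423)  3: 2.255 (Δ0.019)  4: 2.327 (Δ0.091)  5: 1.902 (Δ0.334)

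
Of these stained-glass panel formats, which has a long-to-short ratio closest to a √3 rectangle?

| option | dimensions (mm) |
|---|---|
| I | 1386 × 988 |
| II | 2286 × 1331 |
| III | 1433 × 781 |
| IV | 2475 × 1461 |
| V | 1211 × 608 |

II

Target root-3 ≈ 1.732.
I: 1.403 (Δ0.329)  II: 1.718 (Δ0.014)  III: 1.835 (Δ0.103)  IV: 1.694 (Δ0.038)  V: 1.992 (Δ0.260)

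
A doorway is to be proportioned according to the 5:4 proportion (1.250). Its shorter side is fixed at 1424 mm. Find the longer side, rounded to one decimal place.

5:4 = 1.25000.
Longer side = 1424 × 1.25000 ≈ 1780.000 → 1780.0 mm.

1780.0 mm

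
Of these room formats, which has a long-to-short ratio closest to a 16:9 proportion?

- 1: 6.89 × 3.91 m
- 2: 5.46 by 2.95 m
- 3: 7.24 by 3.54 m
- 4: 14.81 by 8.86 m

Target 16:9 ≈ 1.778.
1: 1.762 (Δ0.016)  2: 1.851 (Δ0.073)  3: 2.045 (Δ0.267)  4: 1.672 (Δ0.106)

1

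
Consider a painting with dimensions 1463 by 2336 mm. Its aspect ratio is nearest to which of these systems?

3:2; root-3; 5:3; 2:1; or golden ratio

golden ratio

Ratio = 2336 / 1463 ≈ 1.597.
Distances: 3:2 1.500 (Δ 0.097); root-3 1.732 (Δ 0.135); 5:3 1.667 (Δ 0.070); 2:1 2.000 (Δ 0.403); golden ratio 1.618 (Δ 0.021).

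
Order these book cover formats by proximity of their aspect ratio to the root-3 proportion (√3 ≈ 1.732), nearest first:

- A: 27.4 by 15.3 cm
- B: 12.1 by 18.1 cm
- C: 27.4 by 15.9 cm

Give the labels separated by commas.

C, A, B

Ratios: A = 27.4 / 15.3 ≈ 1.791; B = 18.1 / 12.1 ≈ 1.496; C = 27.4 / 15.9 ≈ 1.723.
|Δ from 1.732|: A 0.059; B 0.236; C 0.009.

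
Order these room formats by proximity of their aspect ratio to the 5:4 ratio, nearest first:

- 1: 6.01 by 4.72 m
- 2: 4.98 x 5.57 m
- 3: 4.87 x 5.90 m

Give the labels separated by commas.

1, 3, 2

1: 6.01/4.72 ≈ 1.273 → |1.273 − 1.250| = 0.023
2: 5.57/4.98 ≈ 1.118 → |1.118 − 1.250| = 0.132
3: 5.90/4.87 ≈ 1.211 → |1.211 − 1.250| = 0.039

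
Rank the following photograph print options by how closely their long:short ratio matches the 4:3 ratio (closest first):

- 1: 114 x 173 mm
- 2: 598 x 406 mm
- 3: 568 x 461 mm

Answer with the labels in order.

3, 2, 1

Ratios: 1 = 173 / 114 ≈ 1.518; 2 = 598 / 406 ≈ 1.473; 3 = 568 / 461 ≈ 1.232.
|Δ from 1.333|: 1 0.185; 2 0.140; 3 0.101.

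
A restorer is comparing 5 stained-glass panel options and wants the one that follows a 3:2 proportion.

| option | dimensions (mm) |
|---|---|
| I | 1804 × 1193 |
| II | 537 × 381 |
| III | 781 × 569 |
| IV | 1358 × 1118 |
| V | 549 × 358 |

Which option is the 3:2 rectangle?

Ratios (long/short): I ≈ 1.512; II ≈ 1.409; III ≈ 1.373; IV ≈ 1.215; V ≈ 1.534.
3:2 ≈ 1.500; option I is nearest (Δ 0.012).

I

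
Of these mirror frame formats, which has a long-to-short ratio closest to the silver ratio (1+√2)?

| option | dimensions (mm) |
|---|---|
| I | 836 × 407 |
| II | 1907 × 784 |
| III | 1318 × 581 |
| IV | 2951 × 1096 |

Ratios (long/short): I ≈ 2.054; II ≈ 2.432; III ≈ 2.269; IV ≈ 2.693.
silver ratio ≈ 2.414; option II is nearest (Δ 0.018).

II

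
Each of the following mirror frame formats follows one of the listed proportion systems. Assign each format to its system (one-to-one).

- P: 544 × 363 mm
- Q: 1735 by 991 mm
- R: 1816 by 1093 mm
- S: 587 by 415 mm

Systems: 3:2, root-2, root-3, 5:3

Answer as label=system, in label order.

P = 544/363 ≈ 1.499 → 3:2 (1.500)
Q = 1735/991 ≈ 1.751 → root-3 (1.732)
R = 1816/1093 ≈ 1.661 → 5:3 (1.667)
S = 587/415 ≈ 1.414 → root-2 (1.414)

P=3:2, Q=root-3, R=5:3, S=root-2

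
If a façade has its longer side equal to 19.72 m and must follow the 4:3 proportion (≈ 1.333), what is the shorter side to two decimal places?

14.79 m

4:3 ≈ 1.33333.
Shorter side = 19.72 ÷ 1.33333 ≈ 14.7900 → 14.79 m.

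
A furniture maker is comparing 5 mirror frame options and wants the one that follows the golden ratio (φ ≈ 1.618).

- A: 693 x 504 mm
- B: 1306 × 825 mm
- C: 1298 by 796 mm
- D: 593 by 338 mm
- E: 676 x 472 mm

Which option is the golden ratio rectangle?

Target golden ratio ≈ 1.618.
A: 1.375 (Δ0.243)  B: 1.583 (Δ0.035)  C: 1.631 (Δ0.013)  D: 1.754 (Δ0.136)  E: 1.432 (Δ0.186)

C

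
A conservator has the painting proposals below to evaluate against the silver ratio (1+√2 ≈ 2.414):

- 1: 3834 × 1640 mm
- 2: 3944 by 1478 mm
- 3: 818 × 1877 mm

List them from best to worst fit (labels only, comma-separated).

1: 3834/1640 ≈ 2.338 → |2.338 − 2.414| = 0.076
2: 3944/1478 ≈ 2.668 → |2.668 − 2.414| = 0.254
3: 1877/818 ≈ 2.295 → |2.295 − 2.414| = 0.119

1, 3, 2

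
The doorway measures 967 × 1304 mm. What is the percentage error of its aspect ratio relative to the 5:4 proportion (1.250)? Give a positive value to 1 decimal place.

Ratio = 1304 / 967 ≈ 1.3485.
Ideal 5:4 = 1.2500. |1.3485 − 1.2500| / 1.2500 ≈ 7.88% → 7.9%.

7.9%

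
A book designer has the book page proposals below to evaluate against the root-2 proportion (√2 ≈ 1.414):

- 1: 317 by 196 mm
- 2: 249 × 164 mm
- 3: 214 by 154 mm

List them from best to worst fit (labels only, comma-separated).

3, 2, 1

1: 317/196 ≈ 1.617 → |1.617 − 1.414| = 0.203
2: 249/164 ≈ 1.518 → |1.518 − 1.414| = 0.104
3: 214/154 ≈ 1.390 → |1.390 − 1.414| = 0.024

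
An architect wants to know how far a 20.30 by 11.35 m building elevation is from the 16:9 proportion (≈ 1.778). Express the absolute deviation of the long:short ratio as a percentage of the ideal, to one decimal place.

Ratio = 20.30 / 11.35 ≈ 1.7885.
Ideal 16:9 ≈ 1.7778. |1.7885 − 1.7778| / 1.7778 ≈ 0.60% → 0.6%.

0.6%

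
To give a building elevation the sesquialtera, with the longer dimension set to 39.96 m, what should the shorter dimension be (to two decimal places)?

26.64 m

3:2 = 1.50000.
Shorter side = 39.96 ÷ 1.50000 ≈ 26.6400 → 26.64 m.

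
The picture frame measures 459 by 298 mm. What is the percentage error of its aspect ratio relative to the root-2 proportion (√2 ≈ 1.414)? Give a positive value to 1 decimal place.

8.9%

Ratio = 459 / 298 ≈ 1.5403.
Ideal root-2 ≈ 1.4142. |1.5403 − 1.4142| / 1.4142 ≈ 8.92% → 8.9%.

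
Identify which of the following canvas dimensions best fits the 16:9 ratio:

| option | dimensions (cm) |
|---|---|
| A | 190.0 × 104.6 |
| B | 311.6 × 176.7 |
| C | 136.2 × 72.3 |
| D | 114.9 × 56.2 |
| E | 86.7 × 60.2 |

B

Target 16:9 ≈ 1.778.
A: 1.816 (Δ0.038)  B: 1.763 (Δ0.015)  C: 1.884 (Δ0.106)  D: 2.044 (Δ0.266)  E: 1.440 (Δ0.338)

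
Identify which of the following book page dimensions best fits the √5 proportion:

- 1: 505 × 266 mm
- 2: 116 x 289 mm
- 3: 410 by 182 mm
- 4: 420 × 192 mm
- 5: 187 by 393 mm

Ratios (long/short): 1 ≈ 1.898; 2 ≈ 2.491; 3 ≈ 2.253; 4 ≈ 2.188; 5 ≈ 2.102.
root-5 ≈ 2.236; option 3 is nearest (Δ 0.017).

3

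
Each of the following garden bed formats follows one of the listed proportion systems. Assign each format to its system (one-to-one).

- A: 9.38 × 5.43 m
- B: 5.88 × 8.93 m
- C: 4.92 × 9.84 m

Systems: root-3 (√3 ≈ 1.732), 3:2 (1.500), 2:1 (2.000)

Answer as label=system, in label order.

A=root-3, B=3:2, C=2:1

Ratios: A ≈ 1.727; B ≈ 1.519; C ≈ 2.000.
Targets: root-3 ≈ 1.732; 3:2 ≈ 1.500; 2:1 ≈ 2.000.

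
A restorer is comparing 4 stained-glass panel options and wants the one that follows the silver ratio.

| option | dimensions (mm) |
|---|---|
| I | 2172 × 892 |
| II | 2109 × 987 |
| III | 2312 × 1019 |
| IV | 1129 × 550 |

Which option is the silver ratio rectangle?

I

Ratios (long/short): I ≈ 2.435; II ≈ 2.137; III ≈ 2.269; IV ≈ 2.053.
silver ratio ≈ 2.414; option I is nearest (Δ 0.021).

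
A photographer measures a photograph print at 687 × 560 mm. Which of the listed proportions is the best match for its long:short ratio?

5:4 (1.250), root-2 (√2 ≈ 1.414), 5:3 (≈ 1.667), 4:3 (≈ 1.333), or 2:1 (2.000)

Ratio = 687 / 560 ≈ 1.227.
Distances: 5:4 1.250 (Δ 0.023); root-2 1.414 (Δ 0.187); 5:3 1.667 (Δ 0.440); 4:3 1.333 (Δ 0.106); 2:1 2.000 (Δ 0.773).

5:4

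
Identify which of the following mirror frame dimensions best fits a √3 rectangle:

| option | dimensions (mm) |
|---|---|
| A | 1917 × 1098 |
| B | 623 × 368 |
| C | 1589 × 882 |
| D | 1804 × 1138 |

A

Target root-3 ≈ 1.732.
A: 1.746 (Δ0.014)  B: 1.693 (Δ0.039)  C: 1.802 (Δ0.070)  D: 1.585 (Δ0.147)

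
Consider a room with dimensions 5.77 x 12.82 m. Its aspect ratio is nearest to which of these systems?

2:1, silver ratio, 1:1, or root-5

Ratio = 12.82 / 5.77 ≈ 2.222.
Distances: 2:1 2.000 (Δ 0.222); silver ratio 2.414 (Δ 0.192); 1:1 1.000 (Δ 1.222); root-5 2.236 (Δ 0.014).

root-5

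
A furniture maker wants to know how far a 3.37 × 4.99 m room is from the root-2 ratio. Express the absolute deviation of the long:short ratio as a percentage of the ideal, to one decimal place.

4.7%

Ratio = 4.99 / 3.37 ≈ 1.4807.
Ideal root-2 ≈ 1.4142. |1.4807 − 1.4142| / 1.4142 ≈ 4.70% → 4.7%.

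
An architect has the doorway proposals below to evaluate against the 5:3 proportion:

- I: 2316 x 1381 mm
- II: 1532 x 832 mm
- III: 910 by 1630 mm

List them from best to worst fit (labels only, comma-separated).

I, III, II

Ratios: I = 2316 / 1381 ≈ 1.677; II = 1532 / 832 ≈ 1.841; III = 1630 / 910 ≈ 1.791.
|Δ from 1.667|: I 0.010; II 0.174; III 0.124.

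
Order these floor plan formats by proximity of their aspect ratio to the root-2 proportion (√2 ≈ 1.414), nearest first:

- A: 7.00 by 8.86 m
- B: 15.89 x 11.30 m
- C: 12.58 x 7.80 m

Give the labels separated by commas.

B, A, C

A: 8.86/7.00 ≈ 1.266 → |1.266 − 1.414| = 0.148
B: 15.89/11.30 ≈ 1.406 → |1.406 − 1.414| = 0.008
C: 12.58/7.80 ≈ 1.613 → |1.613 − 1.414| = 0.199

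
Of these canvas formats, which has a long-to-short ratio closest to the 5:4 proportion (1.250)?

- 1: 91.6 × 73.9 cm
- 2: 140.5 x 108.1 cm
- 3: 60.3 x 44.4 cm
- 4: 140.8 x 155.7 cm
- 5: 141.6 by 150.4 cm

Target 5:4 ≈ 1.250.
1: 1.240 (Δ0.010)  2: 1.300 (Δ0.050)  3: 1.358 (Δ0.108)  4: 1.106 (Δ0.144)  5: 1.062 (Δ0.188)

1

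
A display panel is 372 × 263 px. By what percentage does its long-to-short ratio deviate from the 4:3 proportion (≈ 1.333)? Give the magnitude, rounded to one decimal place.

6.1%

Ratio = 372 / 263 ≈ 1.4144.
Ideal 4:3 ≈ 1.3333. |1.4144 − 1.3333| / 1.3333 ≈ 6.08% → 6.1%.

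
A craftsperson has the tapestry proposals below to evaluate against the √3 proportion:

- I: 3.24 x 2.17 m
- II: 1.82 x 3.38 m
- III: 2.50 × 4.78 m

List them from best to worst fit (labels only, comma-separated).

II, III, I

I: 3.24/2.17 ≈ 1.493 → |1.493 − 1.732| = 0.239
II: 3.38/1.82 ≈ 1.857 → |1.857 − 1.732| = 0.125
III: 4.78/2.50 ≈ 1.912 → |1.912 − 1.732| = 0.180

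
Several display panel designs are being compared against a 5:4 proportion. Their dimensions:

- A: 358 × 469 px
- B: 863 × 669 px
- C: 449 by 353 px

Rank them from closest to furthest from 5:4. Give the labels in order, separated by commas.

A: 469/358 ≈ 1.310 → |1.310 − 1.250| = 0.060
B: 863/669 ≈ 1.290 → |1.290 − 1.250| = 0.040
C: 449/353 ≈ 1.272 → |1.272 − 1.250| = 0.022

C, B, A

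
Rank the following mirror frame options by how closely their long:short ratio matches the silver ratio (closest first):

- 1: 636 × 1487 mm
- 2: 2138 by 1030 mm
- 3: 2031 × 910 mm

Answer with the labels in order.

1: 1487/636 ≈ 2.338 → |2.338 − 2.414| = 0.076
2: 2138/1030 ≈ 2.076 → |2.076 − 2.414| = 0.338
3: 2031/910 ≈ 2.232 → |2.232 − 2.414| = 0.182

1, 3, 2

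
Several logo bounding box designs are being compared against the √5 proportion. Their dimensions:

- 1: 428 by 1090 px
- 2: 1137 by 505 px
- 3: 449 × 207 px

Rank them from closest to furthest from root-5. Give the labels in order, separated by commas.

Ratios: 1 = 1090 / 428 ≈ 2.547; 2 = 1137 / 505 ≈ 2.251; 3 = 449 / 207 ≈ 2.169.
|Δ from 2.236|: 1 0.311; 2 0.015; 3 0.067.

2, 3, 1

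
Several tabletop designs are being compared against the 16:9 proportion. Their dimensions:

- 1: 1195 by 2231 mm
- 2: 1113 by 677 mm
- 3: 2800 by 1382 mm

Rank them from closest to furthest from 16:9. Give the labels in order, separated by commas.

Ratios: 1 = 2231 / 1195 ≈ 1.867; 2 = 1113 / 677 ≈ 1.644; 3 = 2800 / 1382 ≈ 2.026.
|Δ from 1.778|: 1 0.089; 2 0.134; 3 0.248.

1, 2, 3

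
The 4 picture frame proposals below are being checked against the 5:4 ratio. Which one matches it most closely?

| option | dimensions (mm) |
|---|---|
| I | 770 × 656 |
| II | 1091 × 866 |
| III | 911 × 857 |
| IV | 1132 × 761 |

Ratios (long/short): I ≈ 1.174; II ≈ 1.260; III ≈ 1.063; IV ≈ 1.488.
5:4 ≈ 1.250; option II is nearest (Δ 0.010).

II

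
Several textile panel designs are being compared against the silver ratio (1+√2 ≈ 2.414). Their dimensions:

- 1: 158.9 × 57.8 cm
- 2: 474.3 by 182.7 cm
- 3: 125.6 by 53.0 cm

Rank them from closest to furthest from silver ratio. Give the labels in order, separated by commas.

Ratios: 1 = 158.9 / 57.8 ≈ 2.749; 2 = 474.3 / 182.7 ≈ 2.596; 3 = 125.6 / 53.0 ≈ 2.370.
|Δ from 2.414|: 1 0.335; 2 0.182; 3 0.044.

3, 2, 1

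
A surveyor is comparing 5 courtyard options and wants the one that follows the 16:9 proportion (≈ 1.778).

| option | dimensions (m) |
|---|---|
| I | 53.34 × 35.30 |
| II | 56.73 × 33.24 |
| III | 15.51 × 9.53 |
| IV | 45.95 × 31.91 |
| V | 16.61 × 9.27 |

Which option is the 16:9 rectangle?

V

Target 16:9 ≈ 1.778.
I: 1.511 (Δ0.267)  II: 1.707 (Δ0.071)  III: 1.627 (Δ0.151)  IV: 1.440 (Δ0.338)  V: 1.792 (Δ0.014)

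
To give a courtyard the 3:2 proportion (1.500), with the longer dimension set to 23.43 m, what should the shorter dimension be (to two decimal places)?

3:2 = 1.50000.
Shorter side = 23.43 ÷ 1.50000 ≈ 15.6200 → 15.62 m.

15.62 m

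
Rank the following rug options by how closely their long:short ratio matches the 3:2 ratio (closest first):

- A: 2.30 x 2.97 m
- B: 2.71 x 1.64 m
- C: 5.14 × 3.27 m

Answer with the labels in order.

C, B, A

A: 2.97/2.30 ≈ 1.291 → |1.291 − 1.500| = 0.209
B: 2.71/1.64 ≈ 1.652 → |1.652 − 1.500| = 0.152
C: 5.14/3.27 ≈ 1.572 → |1.572 − 1.500| = 0.072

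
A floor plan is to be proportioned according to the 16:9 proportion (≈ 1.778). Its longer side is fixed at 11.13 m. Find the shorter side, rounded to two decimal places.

6.26 m

16:9 ≈ 1.77778.
Shorter side = 11.13 ÷ 1.77778 ≈ 6.2606 → 6.26 m.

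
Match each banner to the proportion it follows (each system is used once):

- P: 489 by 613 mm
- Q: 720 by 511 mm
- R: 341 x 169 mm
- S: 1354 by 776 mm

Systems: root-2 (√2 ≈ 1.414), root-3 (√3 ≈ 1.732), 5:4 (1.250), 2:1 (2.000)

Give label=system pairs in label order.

P=5:4, Q=root-2, R=2:1, S=root-3

Ratios: P ≈ 1.254; Q ≈ 1.409; R ≈ 2.018; S ≈ 1.745.
Targets: root-2 ≈ 1.414; root-3 ≈ 1.732; 5:4 ≈ 1.250; 2:1 ≈ 2.000.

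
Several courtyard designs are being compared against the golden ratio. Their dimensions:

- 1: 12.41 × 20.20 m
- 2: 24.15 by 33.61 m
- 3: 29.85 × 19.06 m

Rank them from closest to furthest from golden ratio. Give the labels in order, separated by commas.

1, 3, 2

Ratios: 1 = 20.20 / 12.41 ≈ 1.628; 2 = 33.61 / 24.15 ≈ 1.392; 3 = 29.85 / 19.06 ≈ 1.566.
|Δ from 1.618|: 1 0.010; 2 0.226; 3 0.052.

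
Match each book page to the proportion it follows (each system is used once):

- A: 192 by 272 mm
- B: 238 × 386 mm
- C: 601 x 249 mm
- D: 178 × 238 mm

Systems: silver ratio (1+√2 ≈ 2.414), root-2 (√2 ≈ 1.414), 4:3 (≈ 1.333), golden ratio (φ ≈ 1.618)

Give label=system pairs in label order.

A=root-2, B=golden ratio, C=silver ratio, D=4:3

Ratios: A ≈ 1.417; B ≈ 1.622; C ≈ 2.414; D ≈ 1.337.
Targets: silver ratio ≈ 2.414; root-2 ≈ 1.414; 4:3 ≈ 1.333; golden ratio ≈ 1.618.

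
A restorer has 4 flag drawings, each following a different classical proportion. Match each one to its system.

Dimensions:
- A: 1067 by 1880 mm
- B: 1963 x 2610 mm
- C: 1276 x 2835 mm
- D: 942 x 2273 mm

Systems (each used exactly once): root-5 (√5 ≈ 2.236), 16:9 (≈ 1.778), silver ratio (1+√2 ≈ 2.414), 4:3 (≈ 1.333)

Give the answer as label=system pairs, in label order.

A=16:9, B=4:3, C=root-5, D=silver ratio

Ratios: A ≈ 1.762; B ≈ 1.330; C ≈ 2.222; D ≈ 2.413.
Targets: root-5 ≈ 2.236; 16:9 ≈ 1.778; silver ratio ≈ 2.414; 4:3 ≈ 1.333.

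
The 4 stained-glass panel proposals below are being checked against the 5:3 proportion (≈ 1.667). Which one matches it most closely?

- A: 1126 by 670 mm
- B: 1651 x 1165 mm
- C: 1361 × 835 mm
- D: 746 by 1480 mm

Target 5:3 ≈ 1.667.
A: 1.681 (Δ0.014)  B: 1.417 (Δ0.250)  C: 1.630 (Δ0.037)  D: 1.984 (Δ0.317)

A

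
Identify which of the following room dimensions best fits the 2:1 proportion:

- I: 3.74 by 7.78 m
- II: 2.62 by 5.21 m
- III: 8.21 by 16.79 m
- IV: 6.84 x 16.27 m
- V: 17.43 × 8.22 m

II

Target 2:1 ≈ 2.000.
I: 2.080 (Δ0.080)  II: 1.989 (Δ0.011)  III: 2.045 (Δ0.045)  IV: 2.379 (Δ0.379)  V: 2.120 (Δ0.120)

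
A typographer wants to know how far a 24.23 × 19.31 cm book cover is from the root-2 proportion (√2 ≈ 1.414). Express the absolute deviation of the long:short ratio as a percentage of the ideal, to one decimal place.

11.3%

Ratio = 24.23 / 19.31 ≈ 1.2548.
Ideal root-2 ≈ 1.4142. |1.2548 − 1.4142| / 1.4142 ≈ 11.27% → 11.3%.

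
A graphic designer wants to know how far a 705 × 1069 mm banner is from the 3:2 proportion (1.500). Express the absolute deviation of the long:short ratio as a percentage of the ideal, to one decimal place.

1.1%

Ratio = 1069 / 705 ≈ 1.5163.
Ideal 3:2 = 1.5000. |1.5163 − 1.5000| / 1.5000 ≈ 1.09% → 1.1%.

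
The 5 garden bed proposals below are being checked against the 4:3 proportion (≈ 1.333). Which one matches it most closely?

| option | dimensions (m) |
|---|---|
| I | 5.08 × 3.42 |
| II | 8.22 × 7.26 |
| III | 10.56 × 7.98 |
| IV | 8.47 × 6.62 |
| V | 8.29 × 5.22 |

Ratios (long/short): I ≈ 1.485; II ≈ 1.132; III ≈ 1.323; IV ≈ 1.279; V ≈ 1.588.
4:3 ≈ 1.333; option III is nearest (Δ 0.010).

III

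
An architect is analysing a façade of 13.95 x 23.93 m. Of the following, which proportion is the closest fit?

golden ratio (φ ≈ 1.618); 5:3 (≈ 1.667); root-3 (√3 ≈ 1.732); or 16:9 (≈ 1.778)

23.93/13.95 ≈ 1.715. Nearest candidates are root-3 (1.732, off by 0.017) and 5:3 (1.667, off by 0.048).

root-3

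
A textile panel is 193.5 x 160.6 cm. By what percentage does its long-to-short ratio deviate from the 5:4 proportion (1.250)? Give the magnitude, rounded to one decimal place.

3.6%

Ratio = 193.5 / 160.6 ≈ 1.2049.
Ideal 5:4 = 1.2500. |1.2049 − 1.2500| / 1.2500 ≈ 3.61% → 3.6%.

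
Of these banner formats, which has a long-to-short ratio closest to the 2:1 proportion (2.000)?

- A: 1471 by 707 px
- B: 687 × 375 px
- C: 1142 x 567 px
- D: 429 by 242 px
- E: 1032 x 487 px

C

Ratios (long/short): A ≈ 2.081; B ≈ 1.832; C ≈ 2.014; D ≈ 1.773; E ≈ 2.119.
2:1 ≈ 2.000; option C is nearest (Δ 0.014).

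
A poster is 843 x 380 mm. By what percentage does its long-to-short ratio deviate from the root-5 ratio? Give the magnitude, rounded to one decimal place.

Ratio = 843 / 380 ≈ 2.2184.
Ideal root-5 ≈ 2.2361. |2.2184 − 2.2361| / 2.2361 ≈ 0.79% → 0.8%.

0.8%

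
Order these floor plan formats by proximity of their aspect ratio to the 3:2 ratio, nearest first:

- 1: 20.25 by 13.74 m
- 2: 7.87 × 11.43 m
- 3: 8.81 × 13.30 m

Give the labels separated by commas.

1: 20.25/13.74 ≈ 1.474 → |1.474 − 1.500| = 0.026
2: 11.43/7.87 ≈ 1.452 → |1.452 − 1.500| = 0.048
3: 13.30/8.81 ≈ 1.510 → |1.510 − 1.500| = 0.010

3, 1, 2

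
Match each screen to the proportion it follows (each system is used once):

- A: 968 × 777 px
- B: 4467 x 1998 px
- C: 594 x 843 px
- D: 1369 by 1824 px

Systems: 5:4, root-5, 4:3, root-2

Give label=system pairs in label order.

A=5:4, B=root-5, C=root-2, D=4:3

A = 968/777 ≈ 1.246 → 5:4 (1.250)
B = 4467/1998 ≈ 2.236 → root-5 (2.236)
C = 843/594 ≈ 1.419 → root-2 (1.414)
D = 1824/1369 ≈ 1.332 → 4:3 (1.333)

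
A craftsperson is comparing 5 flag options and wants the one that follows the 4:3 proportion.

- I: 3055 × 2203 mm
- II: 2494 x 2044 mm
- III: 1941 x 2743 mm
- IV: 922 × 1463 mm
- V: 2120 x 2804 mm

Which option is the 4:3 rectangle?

Ratios (long/short): I ≈ 1.387; II ≈ 1.220; III ≈ 1.413; IV ≈ 1.587; V ≈ 1.323.
4:3 ≈ 1.333; option V is nearest (Δ 0.010).

V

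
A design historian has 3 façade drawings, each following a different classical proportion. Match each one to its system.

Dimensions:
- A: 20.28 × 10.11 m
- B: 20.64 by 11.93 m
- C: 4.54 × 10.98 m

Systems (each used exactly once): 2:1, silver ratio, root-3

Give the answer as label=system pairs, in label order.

A=2:1, B=root-3, C=silver ratio

A = 20.28/10.11 ≈ 2.006 → 2:1 (2.000)
B = 20.64/11.93 ≈ 1.730 → root-3 (1.732)
C = 10.98/4.54 ≈ 2.419 → silver ratio (2.414)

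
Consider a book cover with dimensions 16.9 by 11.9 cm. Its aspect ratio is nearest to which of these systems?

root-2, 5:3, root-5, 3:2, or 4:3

root-2

16.9/11.9 ≈ 1.420. Nearest candidates are root-2 (1.414, off by 0.006) and 3:2 (1.500, off by 0.080).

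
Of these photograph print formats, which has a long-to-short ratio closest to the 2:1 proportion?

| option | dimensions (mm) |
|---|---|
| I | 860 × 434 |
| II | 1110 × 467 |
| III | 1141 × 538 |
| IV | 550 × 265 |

Ratios (long/short): I ≈ 1.982; II ≈ 2.377; III ≈ 2.121; IV ≈ 2.075.
2:1 ≈ 2.000; option I is nearest (Δ 0.018).

I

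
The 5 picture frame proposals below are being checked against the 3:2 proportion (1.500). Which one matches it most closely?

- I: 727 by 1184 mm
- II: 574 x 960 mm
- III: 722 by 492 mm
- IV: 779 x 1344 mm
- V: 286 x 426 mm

V

Target 3:2 ≈ 1.500.
I: 1.629 (Δ0.129)  II: 1.672 (Δ0.172)  III: 1.467 (Δ0.033)  IV: 1.725 (Δ0.225)  V: 1.490 (Δ0.010)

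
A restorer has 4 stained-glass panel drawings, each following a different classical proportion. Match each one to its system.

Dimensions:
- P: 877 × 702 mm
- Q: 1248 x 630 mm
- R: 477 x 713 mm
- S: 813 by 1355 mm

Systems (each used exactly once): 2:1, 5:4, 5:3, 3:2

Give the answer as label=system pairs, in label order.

P=5:4, Q=2:1, R=3:2, S=5:3

P = 877/702 ≈ 1.249 → 5:4 (1.250)
Q = 1248/630 ≈ 1.981 → 2:1 (2.000)
R = 713/477 ≈ 1.495 → 3:2 (1.500)
S = 1355/813 ≈ 1.667 → 5:3 (1.667)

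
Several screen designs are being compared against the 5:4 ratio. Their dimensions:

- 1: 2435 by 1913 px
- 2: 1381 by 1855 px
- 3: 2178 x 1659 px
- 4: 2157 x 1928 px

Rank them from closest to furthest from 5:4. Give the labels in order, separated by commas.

1, 3, 2, 4

Ratios: 1 = 2435 / 1913 ≈ 1.273; 2 = 1855 / 1381 ≈ 1.343; 3 = 2178 / 1659 ≈ 1.313; 4 = 2157 / 1928 ≈ 1.119.
|Δ from 1.250|: 1 0.023; 2 0.093; 3 0.063; 4 0.131.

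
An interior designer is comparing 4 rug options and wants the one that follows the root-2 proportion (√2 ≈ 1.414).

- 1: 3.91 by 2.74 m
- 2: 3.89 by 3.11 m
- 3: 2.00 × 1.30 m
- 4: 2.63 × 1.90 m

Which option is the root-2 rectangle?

1

Ratios (long/short): 1 ≈ 1.427; 2 ≈ 1.251; 3 ≈ 1.538; 4 ≈ 1.384.
root-2 ≈ 1.414; option 1 is nearest (Δ 0.013).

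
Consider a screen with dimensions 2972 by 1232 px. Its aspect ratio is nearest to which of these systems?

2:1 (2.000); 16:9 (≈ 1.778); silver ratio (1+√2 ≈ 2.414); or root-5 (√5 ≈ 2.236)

silver ratio

Ratio = 2972 / 1232 ≈ 2.412.
Distances: 2:1 2.000 (Δ 0.412); 16:9 1.778 (Δ 0.634); silver ratio 2.414 (Δ 0.002); root-5 2.236 (Δ 0.176).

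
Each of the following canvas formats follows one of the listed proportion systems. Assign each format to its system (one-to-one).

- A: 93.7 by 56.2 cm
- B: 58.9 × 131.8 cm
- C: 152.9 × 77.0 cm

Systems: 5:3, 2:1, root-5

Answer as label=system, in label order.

A = 93.7/56.2 ≈ 1.667 → 5:3 (1.667)
B = 131.8/58.9 ≈ 2.238 → root-5 (2.236)
C = 152.9/77.0 ≈ 1.986 → 2:1 (2.000)

A=5:3, B=root-5, C=2:1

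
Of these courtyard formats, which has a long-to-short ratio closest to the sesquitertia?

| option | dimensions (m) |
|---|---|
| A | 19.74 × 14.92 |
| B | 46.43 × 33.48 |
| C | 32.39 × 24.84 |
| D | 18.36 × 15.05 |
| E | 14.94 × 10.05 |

Ratios (long/short): A ≈ 1.323; B ≈ 1.387; C ≈ 1.304; D ≈ 1.220; E ≈ 1.487.
4:3 ≈ 1.333; option A is nearest (Δ 0.010).

A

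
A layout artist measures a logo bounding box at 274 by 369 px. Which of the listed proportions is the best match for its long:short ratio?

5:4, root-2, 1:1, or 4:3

369/274 ≈ 1.347. Nearest candidates are 4:3 (1.333, off by 0.014) and root-2 (1.414, off by 0.067).

4:3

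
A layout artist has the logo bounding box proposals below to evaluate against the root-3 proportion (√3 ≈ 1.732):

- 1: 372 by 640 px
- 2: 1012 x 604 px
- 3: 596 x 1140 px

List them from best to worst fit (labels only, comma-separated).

1, 2, 3

1: 640/372 ≈ 1.720 → |1.720 − 1.732| = 0.012
2: 1012/604 ≈ 1.675 → |1.675 − 1.732| = 0.057
3: 1140/596 ≈ 1.913 → |1.913 − 1.732| = 0.181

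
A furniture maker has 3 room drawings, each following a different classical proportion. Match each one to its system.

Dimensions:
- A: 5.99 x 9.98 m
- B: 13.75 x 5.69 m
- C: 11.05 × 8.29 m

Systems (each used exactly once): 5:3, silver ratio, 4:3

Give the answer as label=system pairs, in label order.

Ratios: A ≈ 1.666; B ≈ 2.417; C ≈ 1.333.
Targets: 5:3 ≈ 1.667; silver ratio ≈ 2.414; 4:3 ≈ 1.333.

A=5:3, B=silver ratio, C=4:3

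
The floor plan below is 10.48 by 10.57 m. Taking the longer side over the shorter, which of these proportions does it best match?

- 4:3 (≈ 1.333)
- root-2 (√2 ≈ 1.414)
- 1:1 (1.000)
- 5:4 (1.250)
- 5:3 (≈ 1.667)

1:1

10.57/10.48 ≈ 1.009. Nearest candidates are 1:1 (1.000, off by 0.009) and 5:4 (1.250, off by 0.241).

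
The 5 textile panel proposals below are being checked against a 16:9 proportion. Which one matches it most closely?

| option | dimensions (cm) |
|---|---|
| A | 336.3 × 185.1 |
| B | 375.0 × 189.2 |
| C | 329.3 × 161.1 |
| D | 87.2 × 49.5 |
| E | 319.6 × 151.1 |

D

Target 16:9 ≈ 1.778.
A: 1.817 (Δ0.039)  B: 1.982 (Δ0.204)  C: 2.044 (Δ0.266)  D: 1.762 (Δ0.016)  E: 2.115 (Δ0.337)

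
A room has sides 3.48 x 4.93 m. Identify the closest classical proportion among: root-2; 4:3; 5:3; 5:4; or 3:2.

Ratio = 4.93 / 3.48 ≈ 1.417.
Distances: root-2 1.414 (Δ 0.003); 4:3 1.333 (Δ 0.084); 5:3 1.667 (Δ 0.250); 5:4 1.250 (Δ 0.167); 3:2 1.500 (Δ 0.083).

root-2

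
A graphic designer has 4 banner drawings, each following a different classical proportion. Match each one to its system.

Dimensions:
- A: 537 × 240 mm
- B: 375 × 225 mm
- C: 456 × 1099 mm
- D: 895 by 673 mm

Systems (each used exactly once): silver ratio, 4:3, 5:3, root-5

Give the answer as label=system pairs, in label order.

A=root-5, B=5:3, C=silver ratio, D=4:3

Ratios: A ≈ 2.237; B ≈ 1.667; C ≈ 2.410; D ≈ 1.330.
Targets: silver ratio ≈ 2.414; 4:3 ≈ 1.333; 5:3 ≈ 1.667; root-5 ≈ 2.236.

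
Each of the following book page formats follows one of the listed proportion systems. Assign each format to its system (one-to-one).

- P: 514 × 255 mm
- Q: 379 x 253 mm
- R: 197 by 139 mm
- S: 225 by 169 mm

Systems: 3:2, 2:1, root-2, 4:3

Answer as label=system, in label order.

Ratios: P ≈ 2.016; Q ≈ 1.498; R ≈ 1.417; S ≈ 1.331.
Targets: 3:2 ≈ 1.500; 2:1 ≈ 2.000; root-2 ≈ 1.414; 4:3 ≈ 1.333.

P=2:1, Q=3:2, R=root-2, S=4:3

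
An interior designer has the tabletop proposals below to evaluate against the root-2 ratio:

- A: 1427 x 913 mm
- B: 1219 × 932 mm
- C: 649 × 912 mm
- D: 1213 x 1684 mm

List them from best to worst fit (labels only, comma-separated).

C, D, B, A

Ratios: A = 1427 / 913 ≈ 1.563; B = 1219 / 932 ≈ 1.308; C = 912 / 649 ≈ 1.405; D = 1684 / 1213 ≈ 1.388.
|Δ from 1.414|: A 0.149; B 0.106; C 0.009; D 0.026.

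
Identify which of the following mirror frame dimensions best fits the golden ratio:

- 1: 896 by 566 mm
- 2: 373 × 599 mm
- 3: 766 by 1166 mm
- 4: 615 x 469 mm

Ratios (long/short): 1 ≈ 1.583; 2 ≈ 1.606; 3 ≈ 1.522; 4 ≈ 1.311.
golden ratio ≈ 1.618; option 2 is nearest (Δ 0.012).

2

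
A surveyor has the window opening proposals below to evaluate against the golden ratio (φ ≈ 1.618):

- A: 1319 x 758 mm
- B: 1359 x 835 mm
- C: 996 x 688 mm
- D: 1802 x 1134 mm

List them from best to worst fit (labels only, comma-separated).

Ratios: A = 1319 / 758 ≈ 1.740; B = 1359 / 835 ≈ 1.628; C = 996 / 688 ≈ 1.448; D = 1802 / 1134 ≈ 1.589.
|Δ from 1.618|: A 0.122; B 0.010; C 0.170; D 0.029.

B, D, A, C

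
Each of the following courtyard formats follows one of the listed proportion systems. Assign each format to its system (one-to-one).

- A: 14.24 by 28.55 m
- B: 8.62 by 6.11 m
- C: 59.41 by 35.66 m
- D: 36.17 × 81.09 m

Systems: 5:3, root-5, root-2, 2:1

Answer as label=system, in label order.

A = 28.55/14.24 ≈ 2.005 → 2:1 (2.000)
B = 8.62/6.11 ≈ 1.411 → root-2 (1.414)
C = 59.41/35.66 ≈ 1.666 → 5:3 (1.667)
D = 81.09/36.17 ≈ 2.242 → root-5 (2.236)

A=2:1, B=root-2, C=5:3, D=root-5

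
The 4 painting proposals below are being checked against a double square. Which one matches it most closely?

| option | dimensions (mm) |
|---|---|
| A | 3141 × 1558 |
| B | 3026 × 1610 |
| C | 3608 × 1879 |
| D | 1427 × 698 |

Ratios (long/short): A ≈ 2.016; B ≈ 1.880; C ≈ 1.920; D ≈ 2.044.
2:1 ≈ 2.000; option A is nearest (Δ 0.016).

A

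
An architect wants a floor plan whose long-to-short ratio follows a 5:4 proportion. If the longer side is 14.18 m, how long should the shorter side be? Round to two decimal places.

11.34 m

5:4 = 1.25000.
Shorter side = 14.18 ÷ 1.25000 ≈ 11.3440 → 11.34 m.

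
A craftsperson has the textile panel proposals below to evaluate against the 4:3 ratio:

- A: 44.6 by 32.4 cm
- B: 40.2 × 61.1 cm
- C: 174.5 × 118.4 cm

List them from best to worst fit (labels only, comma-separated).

A, C, B

A: 44.6/32.4 ≈ 1.377 → |1.377 − 1.333| = 0.044
B: 61.1/40.2 ≈ 1.520 → |1.520 − 1.333| = 0.187
C: 174.5/118.4 ≈ 1.474 → |1.474 − 1.333| = 0.141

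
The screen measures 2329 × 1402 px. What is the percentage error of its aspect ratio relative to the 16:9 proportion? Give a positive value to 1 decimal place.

Ratio = 2329 / 1402 ≈ 1.6612.
Ideal 16:9 ≈ 1.7778. |1.6612 − 1.7778| / 1.7778 ≈ 6.56% → 6.6%.

6.6%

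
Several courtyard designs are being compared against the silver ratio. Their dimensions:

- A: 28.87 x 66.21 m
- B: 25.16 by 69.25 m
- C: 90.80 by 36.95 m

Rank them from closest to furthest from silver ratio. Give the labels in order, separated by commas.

C, A, B

A: 66.21/28.87 ≈ 2.293 → |2.293 − 2.414| = 0.121
B: 69.25/25.16 ≈ 2.752 → |2.752 − 2.414| = 0.338
C: 90.80/36.95 ≈ 2.457 → |2.457 − 2.414| = 0.043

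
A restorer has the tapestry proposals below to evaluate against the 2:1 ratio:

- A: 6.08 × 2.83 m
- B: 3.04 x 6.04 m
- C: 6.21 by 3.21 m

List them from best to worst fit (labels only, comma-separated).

Ratios: A = 6.08 / 2.83 ≈ 2.148; B = 6.04 / 3.04 ≈ 1.987; C = 6.21 / 3.21 ≈ 1.935.
|Δ from 2.000|: A 0.148; B 0.013; C 0.065.

B, C, A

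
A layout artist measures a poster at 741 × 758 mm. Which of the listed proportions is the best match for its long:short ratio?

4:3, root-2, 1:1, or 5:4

758/741 ≈ 1.023. Nearest candidates are 1:1 (1.000, off by 0.023) and 5:4 (1.250, off by 0.227).

1:1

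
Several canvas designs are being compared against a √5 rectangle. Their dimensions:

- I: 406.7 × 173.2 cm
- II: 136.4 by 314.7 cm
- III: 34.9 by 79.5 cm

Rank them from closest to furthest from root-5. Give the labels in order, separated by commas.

Ratios: I = 406.7 / 173.2 ≈ 2.348; II = 314.7 / 136.4 ≈ 2.307; III = 79.5 / 34.9 ≈ 2.278.
|Δ from 2.236|: I 0.112; II 0.071; III 0.042.

III, II, I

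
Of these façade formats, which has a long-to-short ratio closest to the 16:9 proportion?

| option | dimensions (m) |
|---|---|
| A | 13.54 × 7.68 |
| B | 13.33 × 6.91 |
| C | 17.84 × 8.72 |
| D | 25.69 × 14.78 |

A

Target 16:9 ≈ 1.778.
A: 1.763 (Δ0.015)  B: 1.929 (Δ0.151)  C: 2.046 (Δ0.268)  D: 1.738 (Δ0.040)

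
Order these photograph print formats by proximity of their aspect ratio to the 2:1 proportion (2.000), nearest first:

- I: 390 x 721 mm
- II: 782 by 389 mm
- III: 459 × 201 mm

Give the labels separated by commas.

Ratios: I = 721 / 390 ≈ 1.849; II = 782 / 389 ≈ 2.010; III = 459 / 201 ≈ 2.284.
|Δ from 2.000|: I 0.151; II 0.010; III 0.284.

II, I, III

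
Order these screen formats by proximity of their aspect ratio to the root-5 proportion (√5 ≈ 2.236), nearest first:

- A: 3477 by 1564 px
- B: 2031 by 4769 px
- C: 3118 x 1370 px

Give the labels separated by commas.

A, C, B

Ratios: A = 3477 / 1564 ≈ 2.223; B = 4769 / 2031 ≈ 2.348; C = 3118 / 1370 ≈ 2.276.
|Δ from 2.236|: A 0.013; B 0.112; C 0.040.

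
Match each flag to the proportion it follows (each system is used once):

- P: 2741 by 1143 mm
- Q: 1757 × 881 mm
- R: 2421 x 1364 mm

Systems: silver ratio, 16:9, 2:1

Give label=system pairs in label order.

Ratios: P ≈ 2.398; Q ≈ 1.994; R ≈ 1.775.
Targets: silver ratio ≈ 2.414; 16:9 ≈ 1.778; 2:1 ≈ 2.000.

P=silver ratio, Q=2:1, R=16:9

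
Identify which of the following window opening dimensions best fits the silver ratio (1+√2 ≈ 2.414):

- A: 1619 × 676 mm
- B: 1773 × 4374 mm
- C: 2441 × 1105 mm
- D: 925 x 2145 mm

A

Ratios (long/short): A ≈ 2.395; B ≈ 2.467; C ≈ 2.209; D ≈ 2.319.
silver ratio ≈ 2.414; option A is nearest (Δ 0.019).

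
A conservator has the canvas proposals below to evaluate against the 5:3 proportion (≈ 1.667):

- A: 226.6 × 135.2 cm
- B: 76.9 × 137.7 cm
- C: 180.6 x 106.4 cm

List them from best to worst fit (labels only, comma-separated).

A, C, B

A: 226.6/135.2 ≈ 1.676 → |1.676 − 1.667| = 0.009
B: 137.7/76.9 ≈ 1.791 → |1.791 − 1.667| = 0.124
C: 180.6/106.4 ≈ 1.697 → |1.697 − 1.667| = 0.030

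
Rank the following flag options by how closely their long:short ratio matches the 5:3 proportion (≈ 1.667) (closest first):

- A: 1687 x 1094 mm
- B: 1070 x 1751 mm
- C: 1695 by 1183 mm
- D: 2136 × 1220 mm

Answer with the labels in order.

B, D, A, C

Ratios: A = 1687 / 1094 ≈ 1.542; B = 1751 / 1070 ≈ 1.636; C = 1695 / 1183 ≈ 1.433; D = 2136 / 1220 ≈ 1.751.
|Δ from 1.667|: A 0.125; B 0.031; C 0.234; D 0.084.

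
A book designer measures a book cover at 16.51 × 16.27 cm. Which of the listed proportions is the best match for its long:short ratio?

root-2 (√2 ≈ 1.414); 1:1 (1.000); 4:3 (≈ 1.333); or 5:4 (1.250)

Ratio = 16.51 / 16.27 ≈ 1.015.
Distances: root-2 1.414 (Δ 0.399); 1:1 1.000 (Δ 0.015); 4:3 1.333 (Δ 0.318); 5:4 1.250 (Δ 0.235).

1:1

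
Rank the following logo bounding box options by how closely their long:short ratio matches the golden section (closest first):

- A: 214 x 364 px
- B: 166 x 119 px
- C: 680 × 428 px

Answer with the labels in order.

C, A, B

A: 364/214 ≈ 1.701 → |1.701 − 1.618| = 0.083
B: 166/119 ≈ 1.395 → |1.395 − 1.618| = 0.223
C: 680/428 ≈ 1.589 → |1.589 − 1.618| = 0.029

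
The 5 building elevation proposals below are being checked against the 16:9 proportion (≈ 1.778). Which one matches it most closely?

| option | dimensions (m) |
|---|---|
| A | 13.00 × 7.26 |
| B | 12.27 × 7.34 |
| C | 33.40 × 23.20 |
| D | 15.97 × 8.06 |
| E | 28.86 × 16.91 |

Ratios (long/short): A ≈ 1.791; B ≈ 1.672; C ≈ 1.440; D ≈ 1.981; E ≈ 1.707.
16:9 ≈ 1.778; option A is nearest (Δ 0.013).

A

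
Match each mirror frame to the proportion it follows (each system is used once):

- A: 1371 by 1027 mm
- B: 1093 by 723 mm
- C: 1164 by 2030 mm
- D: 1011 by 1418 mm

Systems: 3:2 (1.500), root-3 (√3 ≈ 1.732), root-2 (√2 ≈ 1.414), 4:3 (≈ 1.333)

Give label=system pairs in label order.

A=4:3, B=3:2, C=root-3, D=root-2

A = 1371/1027 ≈ 1.335 → 4:3 (1.333)
B = 1093/723 ≈ 1.512 → 3:2 (1.500)
C = 2030/1164 ≈ 1.744 → root-3 (1.732)
D = 1418/1011 ≈ 1.403 → root-2 (1.414)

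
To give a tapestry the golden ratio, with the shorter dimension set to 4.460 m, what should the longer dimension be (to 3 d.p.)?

golden ratio ≈ 1.61803.
Longer side = 4.460 × 1.61803 ≈ 7.21641 → 7.216 m.

7.216 m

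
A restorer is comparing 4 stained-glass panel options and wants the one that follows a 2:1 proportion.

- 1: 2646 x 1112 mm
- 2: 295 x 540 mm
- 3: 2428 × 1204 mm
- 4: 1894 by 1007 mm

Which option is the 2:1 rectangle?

Ratios (long/short): 1 ≈ 2.379; 2 ≈ 1.831; 3 ≈ 2.017; 4 ≈ 1.881.
2:1 ≈ 2.000; option 3 is nearest (Δ 0.017).

3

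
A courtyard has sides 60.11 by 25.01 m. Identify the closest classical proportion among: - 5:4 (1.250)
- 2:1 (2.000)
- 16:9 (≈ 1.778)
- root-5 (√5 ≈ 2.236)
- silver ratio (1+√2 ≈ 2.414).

Ratio = 60.11 / 25.01 ≈ 2.403.
Distances: 5:4 1.250 (Δ 1.153); 2:1 2.000 (Δ 0.403); 16:9 1.778 (Δ 0.625); root-5 2.236 (Δ 0.167); silver ratio 2.414 (Δ 0.011).

silver ratio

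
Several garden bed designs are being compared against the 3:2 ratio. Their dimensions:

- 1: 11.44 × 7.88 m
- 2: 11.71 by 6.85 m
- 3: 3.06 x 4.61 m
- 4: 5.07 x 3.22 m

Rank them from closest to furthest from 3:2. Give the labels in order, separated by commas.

Ratios: 1 = 11.44 / 7.88 ≈ 1.452; 2 = 11.71 / 6.85 ≈ 1.709; 3 = 4.61 / 3.06 ≈ 1.507; 4 = 5.07 / 3.22 ≈ 1.575.
|Δ from 1.500|: 1 0.048; 2 0.209; 3 0.007; 4 0.075.

3, 1, 4, 2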